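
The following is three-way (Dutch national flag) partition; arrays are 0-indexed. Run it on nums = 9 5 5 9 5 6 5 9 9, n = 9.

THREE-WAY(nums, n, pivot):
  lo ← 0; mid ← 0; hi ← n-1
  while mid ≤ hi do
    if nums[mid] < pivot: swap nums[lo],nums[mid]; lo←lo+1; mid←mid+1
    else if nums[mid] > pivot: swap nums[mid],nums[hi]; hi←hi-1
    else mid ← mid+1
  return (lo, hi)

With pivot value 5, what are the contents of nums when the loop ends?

5 5 5 5 6 9 9 9 9

pivot = 5; lo=0, mid=0, hi=8
nums[mid]=9>5: swap nums[0],nums[8]; hi=7 → 9 5 5 9 5 6 5 9 9
nums[mid]=9>5: swap nums[0],nums[7]; hi=6 → 9 5 5 9 5 6 5 9 9
nums[mid]=9>5: swap nums[0],nums[6]; hi=5 → 5 5 5 9 5 6 9 9 9
nums[mid]=5=5: mid=1
nums[mid]=5=5: mid=2
nums[mid]=5=5: mid=3
nums[mid]=9>5: swap nums[3],nums[5]; hi=4 → 5 5 5 6 5 9 9 9 9
nums[mid]=6>5: swap nums[3],nums[4]; hi=3 → 5 5 5 5 6 9 9 9 9
nums[mid]=5=5: mid=4
end: lo=0, hi=3; nums = 5 5 5 5 6 9 9 9 9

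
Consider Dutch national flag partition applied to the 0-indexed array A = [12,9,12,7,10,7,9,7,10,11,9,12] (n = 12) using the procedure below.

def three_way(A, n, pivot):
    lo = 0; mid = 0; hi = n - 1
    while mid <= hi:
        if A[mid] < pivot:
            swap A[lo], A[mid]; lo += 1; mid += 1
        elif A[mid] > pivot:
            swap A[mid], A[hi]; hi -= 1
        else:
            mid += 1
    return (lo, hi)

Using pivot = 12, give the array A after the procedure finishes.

[9,7,10,7,9,7,10,11,9,12,12,12]

pivot = 12; lo=0, mid=0, hi=11
A[mid]=12=12: mid=1
A[mid]=9<12: swap A[0],A[1]; lo=1,mid=2 → [9,12,12,7,10,7,9,7,10,11,9,12]
A[mid]=12=12: mid=3
A[mid]=7<12: swap A[1],A[3]; lo=2,mid=4 → [9,7,12,12,10,7,9,7,10,11,9,12]
A[mid]=10<12: swap A[2],A[4]; lo=3,mid=5 → [9,7,10,12,12,7,9,7,10,11,9,12]
A[mid]=7<12: swap A[3],A[5]; lo=4,mid=6 → [9,7,10,7,12,12,9,7,10,11,9,12]
A[mid]=9<12: swap A[4],A[6]; lo=5,mid=7 → [9,7,10,7,9,12,12,7,10,11,9,12]
A[mid]=7<12: swap A[5],A[7]; lo=6,mid=8 → [9,7,10,7,9,7,12,12,10,11,9,12]
A[mid]=10<12: swap A[6],A[8]; lo=7,mid=9 → [9,7,10,7,9,7,10,12,12,11,9,12]
A[mid]=11<12: swap A[7],A[9]; lo=8,mid=10 → [9,7,10,7,9,7,10,11,12,12,9,12]
A[mid]=9<12: swap A[8],A[10]; lo=9,mid=11 → [9,7,10,7,9,7,10,11,9,12,12,12]
A[mid]=12=12: mid=12
end: lo=9, hi=11; A = [9,7,10,7,9,7,10,11,9,12,12,12]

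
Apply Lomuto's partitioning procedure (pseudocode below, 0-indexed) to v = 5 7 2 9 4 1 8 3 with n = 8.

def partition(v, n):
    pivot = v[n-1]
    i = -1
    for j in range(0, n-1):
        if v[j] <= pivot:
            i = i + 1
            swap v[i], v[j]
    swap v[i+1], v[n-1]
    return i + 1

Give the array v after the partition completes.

pivot=3, i=-1
j=0: 5>3, skip
j=1: 7>3, skip
j=2: 2≤3, i=0, swap(0,2) ⇒ 2 7 5 9 4 1 8 3
j=3: 9>3, skip
j=4: 4>3, skip
j=5: 1≤3, i=1, swap(1,5) ⇒ 2 1 5 9 4 7 8 3
j=6: 8>3, skip
swap(2,7) ⇒ 2 1 3 9 4 7 8 5; return 2

2 1 3 9 4 7 8 5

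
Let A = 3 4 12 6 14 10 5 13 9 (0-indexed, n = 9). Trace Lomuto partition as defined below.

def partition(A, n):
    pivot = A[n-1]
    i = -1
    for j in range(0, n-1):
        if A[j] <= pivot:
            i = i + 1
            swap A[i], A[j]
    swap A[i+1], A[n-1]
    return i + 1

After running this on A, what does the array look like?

pivot=9, i=-1
j=0: 3≤9, i=0, swap(0,0) ⇒ 3 4 12 6 14 10 5 13 9
j=1: 4≤9, i=1, swap(1,1) ⇒ 3 4 12 6 14 10 5 13 9
j=2: 12>9, skip
j=3: 6≤9, i=2, swap(2,3) ⇒ 3 4 6 12 14 10 5 13 9
j=4: 14>9, skip
j=5: 10>9, skip
j=6: 5≤9, i=3, swap(3,6) ⇒ 3 4 6 5 14 10 12 13 9
j=7: 13>9, skip
swap(4,8) ⇒ 3 4 6 5 9 10 12 13 14; return 4

3 4 6 5 9 10 12 13 14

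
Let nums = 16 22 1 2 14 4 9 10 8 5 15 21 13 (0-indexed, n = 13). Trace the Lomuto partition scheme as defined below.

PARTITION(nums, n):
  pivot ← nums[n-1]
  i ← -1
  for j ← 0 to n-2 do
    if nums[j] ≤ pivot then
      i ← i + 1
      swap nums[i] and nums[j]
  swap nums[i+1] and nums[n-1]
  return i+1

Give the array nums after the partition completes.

pivot=13, i=-1
j=0: 16>13, skip
j=1: 22>13, skip
j=2: 1≤13, i=0, swap(0,2) ⇒ 1 22 16 2 14 4 9 10 8 5 15 21 13
j=3: 2≤13, i=1, swap(1,3) ⇒ 1 2 16 22 14 4 9 10 8 5 15 21 13
j=4: 14>13, skip
j=5: 4≤13, i=2, swap(2,5) ⇒ 1 2 4 22 14 16 9 10 8 5 15 21 13
j=6: 9≤13, i=3, swap(3,6) ⇒ 1 2 4 9 14 16 22 10 8 5 15 21 13
j=7: 10≤13, i=4, swap(4,7) ⇒ 1 2 4 9 10 16 22 14 8 5 15 21 13
j=8: 8≤13, i=5, swap(5,8) ⇒ 1 2 4 9 10 8 22 14 16 5 15 21 13
j=9: 5≤13, i=6, swap(6,9) ⇒ 1 2 4 9 10 8 5 14 16 22 15 21 13
j=10: 15>13, skip
j=11: 21>13, skip
swap(7,12) ⇒ 1 2 4 9 10 8 5 13 16 22 15 21 14; return 7

1 2 4 9 10 8 5 13 16 22 15 21 14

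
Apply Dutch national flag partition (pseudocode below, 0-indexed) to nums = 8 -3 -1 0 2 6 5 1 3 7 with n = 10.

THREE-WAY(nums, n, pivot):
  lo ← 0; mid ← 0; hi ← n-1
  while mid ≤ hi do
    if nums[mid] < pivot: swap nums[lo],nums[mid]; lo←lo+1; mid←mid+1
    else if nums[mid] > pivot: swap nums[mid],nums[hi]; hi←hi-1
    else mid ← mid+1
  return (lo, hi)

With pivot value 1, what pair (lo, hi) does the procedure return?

(3, 3)

lo=0 mid=0 hi=9
8>1: swap(0,9), hi=8 ⇒ 7 -3 -1 0 2 6 5 1 3 8
7>1: swap(0,8), hi=7 ⇒ 3 -3 -1 0 2 6 5 1 7 8
3>1: swap(0,7), hi=6 ⇒ 1 -3 -1 0 2 6 5 3 7 8
1=1: mid=1
-3<1: swap(0,1), lo=1 mid=2 ⇒ -3 1 -1 0 2 6 5 3 7 8
-1<1: swap(1,2), lo=2 mid=3 ⇒ -3 -1 1 0 2 6 5 3 7 8
0<1: swap(2,3), lo=3 mid=4 ⇒ -3 -1 0 1 2 6 5 3 7 8
2>1: swap(4,6), hi=5 ⇒ -3 -1 0 1 5 6 2 3 7 8
5>1: swap(4,5), hi=4 ⇒ -3 -1 0 1 6 5 2 3 7 8
6>1: swap(4,4), hi=3 ⇒ -3 -1 0 1 6 5 2 3 7 8
done. lo=3 hi=3; nums=-3 -1 0 1 6 5 2 3 7 8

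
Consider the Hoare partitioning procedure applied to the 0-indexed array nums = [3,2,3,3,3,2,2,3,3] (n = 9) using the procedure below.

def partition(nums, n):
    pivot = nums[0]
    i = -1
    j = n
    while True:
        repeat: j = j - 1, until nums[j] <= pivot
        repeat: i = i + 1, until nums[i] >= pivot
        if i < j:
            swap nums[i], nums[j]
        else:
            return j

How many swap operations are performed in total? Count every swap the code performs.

4

pivot = nums[0] = 3; i = -1, j = 9
j→8 (nums[8]=3≤3), i→0 (nums[0]=3≥3); i<j, swap → [3,2,3,3,3,2,2,3,3]
j→7 (nums[7]=3≤3), i→2 (nums[2]=3≥3); i<j, swap → [3,2,3,3,3,2,2,3,3]
j→6 (nums[6]=2≤3), i→3 (nums[3]=3≥3); i<j, swap → [3,2,3,2,3,2,3,3,3]
j→5 (nums[5]=2≤3), i→4 (nums[4]=3≥3); i<j, swap → [3,2,3,2,2,3,3,3,3]
j→4, i→5; i≥j, return j=4. nums = [3,2,3,2,2,3,3,3,3]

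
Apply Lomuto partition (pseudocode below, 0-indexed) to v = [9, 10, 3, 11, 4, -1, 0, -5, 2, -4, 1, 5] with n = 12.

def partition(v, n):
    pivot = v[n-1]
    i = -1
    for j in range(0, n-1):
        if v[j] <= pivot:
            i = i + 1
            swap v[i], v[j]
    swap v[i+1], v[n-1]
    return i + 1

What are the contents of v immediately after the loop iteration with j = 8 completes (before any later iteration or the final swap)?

pivot=5, i=-1
j=0: 9>5, skip
j=1: 10>5, skip
j=2: 3≤5, i=0, swap(0,2) ⇒ [3, 10, 9, 11, 4, -1, 0, -5, 2, -4, 1, 5]
j=3: 11>5, skip
j=4: 4≤5, i=1, swap(1,4) ⇒ [3, 4, 9, 11, 10, -1, 0, -5, 2, -4, 1, 5]
j=5: -1≤5, i=2, swap(2,5) ⇒ [3, 4, -1, 11, 10, 9, 0, -5, 2, -4, 1, 5]
j=6: 0≤5, i=3, swap(3,6) ⇒ [3, 4, -1, 0, 10, 9, 11, -5, 2, -4, 1, 5]
j=7: -5≤5, i=4, swap(4,7) ⇒ [3, 4, -1, 0, -5, 9, 11, 10, 2, -4, 1, 5]
j=8: 2≤5, i=5, swap(5,8) ⇒ [3, 4, -1, 0, -5, 2, 11, 10, 9, -4, 1, 5]
(after j=8) v = [3, 4, -1, 0, -5, 2, 11, 10, 9, -4, 1, 5]

[3, 4, -1, 0, -5, 2, 11, 10, 9, -4, 1, 5]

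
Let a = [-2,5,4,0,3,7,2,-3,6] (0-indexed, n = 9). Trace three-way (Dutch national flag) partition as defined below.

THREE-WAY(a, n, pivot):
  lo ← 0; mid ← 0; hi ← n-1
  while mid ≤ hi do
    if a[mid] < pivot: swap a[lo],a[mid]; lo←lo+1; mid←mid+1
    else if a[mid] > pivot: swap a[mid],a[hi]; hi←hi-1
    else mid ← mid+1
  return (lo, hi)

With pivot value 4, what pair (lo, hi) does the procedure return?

pivot = 4; lo=0, mid=0, hi=8
a[mid]=-2<4: swap a[0],a[0]; lo=1,mid=1 → [-2,5,4,0,3,7,2,-3,6]
a[mid]=5>4: swap a[1],a[8]; hi=7 → [-2,6,4,0,3,7,2,-3,5]
a[mid]=6>4: swap a[1],a[7]; hi=6 → [-2,-3,4,0,3,7,2,6,5]
a[mid]=-3<4: swap a[1],a[1]; lo=2,mid=2 → [-2,-3,4,0,3,7,2,6,5]
a[mid]=4=4: mid=3
a[mid]=0<4: swap a[2],a[3]; lo=3,mid=4 → [-2,-3,0,4,3,7,2,6,5]
a[mid]=3<4: swap a[3],a[4]; lo=4,mid=5 → [-2,-3,0,3,4,7,2,6,5]
a[mid]=7>4: swap a[5],a[6]; hi=5 → [-2,-3,0,3,4,2,7,6,5]
a[mid]=2<4: swap a[4],a[5]; lo=5,mid=6 → [-2,-3,0,3,2,4,7,6,5]
end: lo=5, hi=5; a = [-2,-3,0,3,2,4,7,6,5]

(5, 5)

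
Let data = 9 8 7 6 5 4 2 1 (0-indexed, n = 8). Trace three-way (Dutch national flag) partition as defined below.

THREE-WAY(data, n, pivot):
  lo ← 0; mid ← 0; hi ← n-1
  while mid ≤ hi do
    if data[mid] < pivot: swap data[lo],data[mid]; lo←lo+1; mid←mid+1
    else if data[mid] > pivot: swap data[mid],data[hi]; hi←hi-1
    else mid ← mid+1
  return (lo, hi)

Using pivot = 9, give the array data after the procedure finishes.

pivot = 9; lo=0, mid=0, hi=7
data[mid]=9=9: mid=1
data[mid]=8<9: swap data[0],data[1]; lo=1,mid=2 → 8 9 7 6 5 4 2 1
data[mid]=7<9: swap data[1],data[2]; lo=2,mid=3 → 8 7 9 6 5 4 2 1
data[mid]=6<9: swap data[2],data[3]; lo=3,mid=4 → 8 7 6 9 5 4 2 1
data[mid]=5<9: swap data[3],data[4]; lo=4,mid=5 → 8 7 6 5 9 4 2 1
data[mid]=4<9: swap data[4],data[5]; lo=5,mid=6 → 8 7 6 5 4 9 2 1
data[mid]=2<9: swap data[5],data[6]; lo=6,mid=7 → 8 7 6 5 4 2 9 1
data[mid]=1<9: swap data[6],data[7]; lo=7,mid=8 → 8 7 6 5 4 2 1 9
end: lo=7, hi=7; data = 8 7 6 5 4 2 1 9

8 7 6 5 4 2 1 9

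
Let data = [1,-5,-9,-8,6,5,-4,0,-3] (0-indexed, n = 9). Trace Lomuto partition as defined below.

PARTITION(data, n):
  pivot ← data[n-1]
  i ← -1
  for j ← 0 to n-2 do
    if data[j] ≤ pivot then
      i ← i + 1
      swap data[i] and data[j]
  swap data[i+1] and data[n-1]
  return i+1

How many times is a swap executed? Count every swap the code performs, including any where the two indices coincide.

pivot = data[8] = -3; i = -1
j=0: data[0]=1 > -3 → no swap
j=1: data[1]=-5 ≤ -3 → i=0, swap data[0],data[1] → [-5,1,-9,-8,6,5,-4,0,-3]
j=2: data[2]=-9 ≤ -3 → i=1, swap data[1],data[2] → [-5,-9,1,-8,6,5,-4,0,-3]
j=3: data[3]=-8 ≤ -3 → i=2, swap data[2],data[3] → [-5,-9,-8,1,6,5,-4,0,-3]
j=4: data[4]=6 > -3 → no swap
j=5: data[5]=5 > -3 → no swap
j=6: data[6]=-4 ≤ -3 → i=3, swap data[3],data[6] → [-5,-9,-8,-4,6,5,1,0,-3]
j=7: data[7]=0 > -3 → no swap
final swap data[4],data[8] → [-5,-9,-8,-4,-3,5,1,0,6]; return 4

5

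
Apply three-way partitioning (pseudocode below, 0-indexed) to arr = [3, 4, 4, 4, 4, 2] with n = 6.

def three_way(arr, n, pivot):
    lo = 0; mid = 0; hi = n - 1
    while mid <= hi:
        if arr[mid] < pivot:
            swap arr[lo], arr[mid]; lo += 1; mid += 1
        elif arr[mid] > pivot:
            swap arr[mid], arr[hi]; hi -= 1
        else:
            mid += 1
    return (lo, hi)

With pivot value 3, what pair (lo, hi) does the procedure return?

pivot = 3; lo=0, mid=0, hi=5
arr[mid]=3=3: mid=1
arr[mid]=4>3: swap arr[1],arr[5]; hi=4 → [3, 2, 4, 4, 4, 4]
arr[mid]=2<3: swap arr[0],arr[1]; lo=1,mid=2 → [2, 3, 4, 4, 4, 4]
arr[mid]=4>3: swap arr[2],arr[4]; hi=3 → [2, 3, 4, 4, 4, 4]
arr[mid]=4>3: swap arr[2],arr[3]; hi=2 → [2, 3, 4, 4, 4, 4]
arr[mid]=4>3: swap arr[2],arr[2]; hi=1 → [2, 3, 4, 4, 4, 4]
end: lo=1, hi=1; arr = [2, 3, 4, 4, 4, 4]

(1, 1)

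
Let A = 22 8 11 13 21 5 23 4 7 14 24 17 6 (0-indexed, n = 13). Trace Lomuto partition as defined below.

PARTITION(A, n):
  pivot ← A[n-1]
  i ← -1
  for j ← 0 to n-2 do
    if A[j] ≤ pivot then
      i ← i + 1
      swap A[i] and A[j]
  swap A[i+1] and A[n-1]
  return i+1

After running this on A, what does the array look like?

5 4 6 13 21 22 23 8 7 14 24 17 11

pivot=6, i=-1
j=0: 22>6, skip
j=1: 8>6, skip
j=2: 11>6, skip
j=3: 13>6, skip
j=4: 21>6, skip
j=5: 5≤6, i=0, swap(0,5) ⇒ 5 8 11 13 21 22 23 4 7 14 24 17 6
j=6: 23>6, skip
j=7: 4≤6, i=1, swap(1,7) ⇒ 5 4 11 13 21 22 23 8 7 14 24 17 6
j=8: 7>6, skip
j=9: 14>6, skip
j=10: 24>6, skip
j=11: 17>6, skip
swap(2,12) ⇒ 5 4 6 13 21 22 23 8 7 14 24 17 11; return 2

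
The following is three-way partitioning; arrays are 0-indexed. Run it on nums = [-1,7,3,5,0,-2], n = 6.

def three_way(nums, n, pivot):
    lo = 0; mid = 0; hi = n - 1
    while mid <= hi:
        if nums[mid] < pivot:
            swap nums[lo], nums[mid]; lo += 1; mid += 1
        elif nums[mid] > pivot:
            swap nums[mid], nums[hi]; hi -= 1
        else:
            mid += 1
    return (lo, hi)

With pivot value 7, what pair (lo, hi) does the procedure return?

(5, 5)

lo=0 mid=0 hi=5
-1<7: swap(0,0), lo=1 mid=1 ⇒ [-1,7,3,5,0,-2]
7=7: mid=2
3<7: swap(1,2), lo=2 mid=3 ⇒ [-1,3,7,5,0,-2]
5<7: swap(2,3), lo=3 mid=4 ⇒ [-1,3,5,7,0,-2]
0<7: swap(3,4), lo=4 mid=5 ⇒ [-1,3,5,0,7,-2]
-2<7: swap(4,5), lo=5 mid=6 ⇒ [-1,3,5,0,-2,7]
done. lo=5 hi=5; nums=[-1,3,5,0,-2,7]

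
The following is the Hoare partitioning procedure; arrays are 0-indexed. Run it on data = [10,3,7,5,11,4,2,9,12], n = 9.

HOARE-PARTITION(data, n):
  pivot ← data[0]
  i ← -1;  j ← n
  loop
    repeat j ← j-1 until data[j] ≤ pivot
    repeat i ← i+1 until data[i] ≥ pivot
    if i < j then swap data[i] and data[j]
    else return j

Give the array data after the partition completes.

pivot=10
j stops at 7 (9), i stops at 0 (10); swap ⇒ [9,3,7,5,11,4,2,10,12]
j stops at 6 (2), i stops at 4 (11); swap ⇒ [9,3,7,5,2,4,11,10,12]
j stops at 5, i stops at 6; i≥j ⇒ return 5. data=[9,3,7,5,2,4,11,10,12]

[9,3,7,5,2,4,11,10,12]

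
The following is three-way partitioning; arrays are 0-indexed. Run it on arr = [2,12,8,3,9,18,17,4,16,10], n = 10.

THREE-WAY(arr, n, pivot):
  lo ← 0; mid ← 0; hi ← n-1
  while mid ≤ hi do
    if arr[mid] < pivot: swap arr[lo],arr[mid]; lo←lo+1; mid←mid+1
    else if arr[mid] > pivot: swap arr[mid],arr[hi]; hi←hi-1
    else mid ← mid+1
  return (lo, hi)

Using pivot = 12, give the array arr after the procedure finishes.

[2,8,3,9,10,4,12,16,17,18]

pivot = 12; lo=0, mid=0, hi=9
arr[mid]=2<12: swap arr[0],arr[0]; lo=1,mid=1 → [2,12,8,3,9,18,17,4,16,10]
arr[mid]=12=12: mid=2
arr[mid]=8<12: swap arr[1],arr[2]; lo=2,mid=3 → [2,8,12,3,9,18,17,4,16,10]
arr[mid]=3<12: swap arr[2],arr[3]; lo=3,mid=4 → [2,8,3,12,9,18,17,4,16,10]
arr[mid]=9<12: swap arr[3],arr[4]; lo=4,mid=5 → [2,8,3,9,12,18,17,4,16,10]
arr[mid]=18>12: swap arr[5],arr[9]; hi=8 → [2,8,3,9,12,10,17,4,16,18]
arr[mid]=10<12: swap arr[4],arr[5]; lo=5,mid=6 → [2,8,3,9,10,12,17,4,16,18]
arr[mid]=17>12: swap arr[6],arr[8]; hi=7 → [2,8,3,9,10,12,16,4,17,18]
arr[mid]=16>12: swap arr[6],arr[7]; hi=6 → [2,8,3,9,10,12,4,16,17,18]
arr[mid]=4<12: swap arr[5],arr[6]; lo=6,mid=7 → [2,8,3,9,10,4,12,16,17,18]
end: lo=6, hi=6; arr = [2,8,3,9,10,4,12,16,17,18]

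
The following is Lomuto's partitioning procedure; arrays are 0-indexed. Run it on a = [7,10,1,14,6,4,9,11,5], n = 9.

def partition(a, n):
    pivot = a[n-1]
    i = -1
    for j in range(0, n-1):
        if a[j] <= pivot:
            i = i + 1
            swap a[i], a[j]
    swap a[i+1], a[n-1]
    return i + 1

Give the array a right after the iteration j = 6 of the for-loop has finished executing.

pivot = a[8] = 5; i = -1
j=0: a[0]=7 > 5 → no swap
j=1: a[1]=10 > 5 → no swap
j=2: a[2]=1 ≤ 5 → i=0, swap a[0],a[2] → [1,10,7,14,6,4,9,11,5]
j=3: a[3]=14 > 5 → no swap
j=4: a[4]=6 > 5 → no swap
j=5: a[5]=4 ≤ 5 → i=1, swap a[1],a[5] → [1,4,7,14,6,10,9,11,5]
j=6: a[6]=9 > 5 → no swap
(after j=6) a = [1,4,7,14,6,10,9,11,5]

[1,4,7,14,6,10,9,11,5]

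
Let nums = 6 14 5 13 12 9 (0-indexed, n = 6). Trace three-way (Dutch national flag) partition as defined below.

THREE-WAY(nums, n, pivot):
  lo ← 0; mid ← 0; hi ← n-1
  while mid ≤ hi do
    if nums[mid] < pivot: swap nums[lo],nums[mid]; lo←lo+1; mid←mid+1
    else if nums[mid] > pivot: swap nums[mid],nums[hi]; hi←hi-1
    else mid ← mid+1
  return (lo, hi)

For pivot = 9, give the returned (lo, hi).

lo=0 mid=0 hi=5
6<9: swap(0,0), lo=1 mid=1 ⇒ 6 14 5 13 12 9
14>9: swap(1,5), hi=4 ⇒ 6 9 5 13 12 14
9=9: mid=2
5<9: swap(1,2), lo=2 mid=3 ⇒ 6 5 9 13 12 14
13>9: swap(3,4), hi=3 ⇒ 6 5 9 12 13 14
12>9: swap(3,3), hi=2 ⇒ 6 5 9 12 13 14
done. lo=2 hi=2; nums=6 5 9 12 13 14

(2, 2)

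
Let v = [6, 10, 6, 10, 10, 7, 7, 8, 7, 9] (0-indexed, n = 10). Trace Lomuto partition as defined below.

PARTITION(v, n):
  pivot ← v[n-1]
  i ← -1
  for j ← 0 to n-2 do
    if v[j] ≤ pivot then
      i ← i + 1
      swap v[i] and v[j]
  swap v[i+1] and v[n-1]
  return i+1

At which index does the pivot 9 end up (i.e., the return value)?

pivot=9, i=-1
j=0: 6≤9, i=0, swap(0,0) ⇒ [6, 10, 6, 10, 10, 7, 7, 8, 7, 9]
j=1: 10>9, skip
j=2: 6≤9, i=1, swap(1,2) ⇒ [6, 6, 10, 10, 10, 7, 7, 8, 7, 9]
j=3: 10>9, skip
j=4: 10>9, skip
j=5: 7≤9, i=2, swap(2,5) ⇒ [6, 6, 7, 10, 10, 10, 7, 8, 7, 9]
j=6: 7≤9, i=3, swap(3,6) ⇒ [6, 6, 7, 7, 10, 10, 10, 8, 7, 9]
j=7: 8≤9, i=4, swap(4,7) ⇒ [6, 6, 7, 7, 8, 10, 10, 10, 7, 9]
j=8: 7≤9, i=5, swap(5,8) ⇒ [6, 6, 7, 7, 8, 7, 10, 10, 10, 9]
swap(6,9) ⇒ [6, 6, 7, 7, 8, 7, 9, 10, 10, 10]; return 6

6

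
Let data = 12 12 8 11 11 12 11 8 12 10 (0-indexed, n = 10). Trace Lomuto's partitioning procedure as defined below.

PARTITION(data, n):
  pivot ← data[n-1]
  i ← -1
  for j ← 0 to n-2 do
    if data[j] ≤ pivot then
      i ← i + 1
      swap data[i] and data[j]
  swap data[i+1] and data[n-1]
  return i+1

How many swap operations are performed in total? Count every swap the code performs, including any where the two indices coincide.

3

pivot=10, i=-1
j=0: 12>10, skip
j=1: 12>10, skip
j=2: 8≤10, i=0, swap(0,2) ⇒ 8 12 12 11 11 12 11 8 12 10
j=3: 11>10, skip
j=4: 11>10, skip
j=5: 12>10, skip
j=6: 11>10, skip
j=7: 8≤10, i=1, swap(1,7) ⇒ 8 8 12 11 11 12 11 12 12 10
j=8: 12>10, skip
swap(2,9) ⇒ 8 8 10 11 11 12 11 12 12 12; return 2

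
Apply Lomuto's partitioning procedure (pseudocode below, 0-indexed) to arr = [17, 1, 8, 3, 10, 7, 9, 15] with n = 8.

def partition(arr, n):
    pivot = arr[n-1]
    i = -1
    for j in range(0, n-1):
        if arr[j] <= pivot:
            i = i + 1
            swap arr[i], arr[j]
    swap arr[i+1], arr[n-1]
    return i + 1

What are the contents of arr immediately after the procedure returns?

pivot=15, i=-1
j=0: 17>15, skip
j=1: 1≤15, i=0, swap(0,1) ⇒ [1, 17, 8, 3, 10, 7, 9, 15]
j=2: 8≤15, i=1, swap(1,2) ⇒ [1, 8, 17, 3, 10, 7, 9, 15]
j=3: 3≤15, i=2, swap(2,3) ⇒ [1, 8, 3, 17, 10, 7, 9, 15]
j=4: 10≤15, i=3, swap(3,4) ⇒ [1, 8, 3, 10, 17, 7, 9, 15]
j=5: 7≤15, i=4, swap(4,5) ⇒ [1, 8, 3, 10, 7, 17, 9, 15]
j=6: 9≤15, i=5, swap(5,6) ⇒ [1, 8, 3, 10, 7, 9, 17, 15]
swap(6,7) ⇒ [1, 8, 3, 10, 7, 9, 15, 17]; return 6

[1, 8, 3, 10, 7, 9, 15, 17]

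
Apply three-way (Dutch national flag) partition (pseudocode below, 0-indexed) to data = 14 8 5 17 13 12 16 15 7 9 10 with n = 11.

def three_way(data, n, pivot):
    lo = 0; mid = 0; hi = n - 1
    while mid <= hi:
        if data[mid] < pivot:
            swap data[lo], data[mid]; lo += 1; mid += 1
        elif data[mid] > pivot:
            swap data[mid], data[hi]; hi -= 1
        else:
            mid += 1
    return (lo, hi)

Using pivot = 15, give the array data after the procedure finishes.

14 8 5 10 13 12 9 7 15 16 17

lo=0 mid=0 hi=10
14<15: swap(0,0), lo=1 mid=1 ⇒ 14 8 5 17 13 12 16 15 7 9 10
8<15: swap(1,1), lo=2 mid=2 ⇒ 14 8 5 17 13 12 16 15 7 9 10
5<15: swap(2,2), lo=3 mid=3 ⇒ 14 8 5 17 13 12 16 15 7 9 10
17>15: swap(3,10), hi=9 ⇒ 14 8 5 10 13 12 16 15 7 9 17
10<15: swap(3,3), lo=4 mid=4 ⇒ 14 8 5 10 13 12 16 15 7 9 17
13<15: swap(4,4), lo=5 mid=5 ⇒ 14 8 5 10 13 12 16 15 7 9 17
12<15: swap(5,5), lo=6 mid=6 ⇒ 14 8 5 10 13 12 16 15 7 9 17
16>15: swap(6,9), hi=8 ⇒ 14 8 5 10 13 12 9 15 7 16 17
9<15: swap(6,6), lo=7 mid=7 ⇒ 14 8 5 10 13 12 9 15 7 16 17
15=15: mid=8
7<15: swap(7,8), lo=8 mid=9 ⇒ 14 8 5 10 13 12 9 7 15 16 17
done. lo=8 hi=8; data=14 8 5 10 13 12 9 7 15 16 17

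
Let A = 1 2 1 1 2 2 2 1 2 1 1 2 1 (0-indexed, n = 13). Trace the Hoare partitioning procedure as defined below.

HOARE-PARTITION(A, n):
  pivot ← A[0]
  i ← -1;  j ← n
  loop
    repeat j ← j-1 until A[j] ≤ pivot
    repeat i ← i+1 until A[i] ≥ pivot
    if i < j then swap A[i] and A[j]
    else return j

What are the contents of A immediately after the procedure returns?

pivot = A[0] = 1; i = -1, j = 13
j→12 (A[12]=1≤1), i→0 (A[0]=1≥1); i<j, swap → 1 2 1 1 2 2 2 1 2 1 1 2 1
j→10 (A[10]=1≤1), i→1 (A[1]=2≥1); i<j, swap → 1 1 1 1 2 2 2 1 2 1 2 2 1
j→9 (A[9]=1≤1), i→2 (A[2]=1≥1); i<j, swap → 1 1 1 1 2 2 2 1 2 1 2 2 1
j→7 (A[7]=1≤1), i→3 (A[3]=1≥1); i<j, swap → 1 1 1 1 2 2 2 1 2 1 2 2 1
j→3, i→4; i≥j, return j=3. A = 1 1 1 1 2 2 2 1 2 1 2 2 1

1 1 1 1 2 2 2 1 2 1 2 2 1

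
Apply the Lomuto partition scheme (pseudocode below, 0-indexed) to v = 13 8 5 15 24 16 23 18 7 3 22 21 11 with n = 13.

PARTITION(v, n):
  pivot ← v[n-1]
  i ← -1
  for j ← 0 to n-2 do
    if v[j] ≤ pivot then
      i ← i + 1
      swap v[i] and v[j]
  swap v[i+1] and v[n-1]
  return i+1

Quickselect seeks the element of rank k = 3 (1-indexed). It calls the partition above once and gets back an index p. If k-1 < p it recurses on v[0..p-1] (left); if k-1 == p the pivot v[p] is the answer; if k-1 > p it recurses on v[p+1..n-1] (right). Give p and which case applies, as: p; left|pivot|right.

pivot = v[12] = 11; i = -1
j=0: v[0]=13 > 11 → no swap
j=1: v[1]=8 ≤ 11 → i=0, swap v[0],v[1] → 8 13 5 15 24 16 23 18 7 3 22 21 11
j=2: v[2]=5 ≤ 11 → i=1, swap v[1],v[2] → 8 5 13 15 24 16 23 18 7 3 22 21 11
j=3: v[3]=15 > 11 → no swap
j=4: v[4]=24 > 11 → no swap
j=5: v[5]=16 > 11 → no swap
j=6: v[6]=23 > 11 → no swap
j=7: v[7]=18 > 11 → no swap
j=8: v[8]=7 ≤ 11 → i=2, swap v[2],v[8] → 8 5 7 15 24 16 23 18 13 3 22 21 11
j=9: v[9]=3 ≤ 11 → i=3, swap v[3],v[9] → 8 5 7 3 24 16 23 18 13 15 22 21 11
j=10: v[10]=22 > 11 → no swap
j=11: v[11]=21 > 11 → no swap
final swap v[4],v[12] → 8 5 7 3 11 16 23 18 13 15 22 21 24; return 4
p = 4; k-1 = 2 < 4 ⇒ left

4; left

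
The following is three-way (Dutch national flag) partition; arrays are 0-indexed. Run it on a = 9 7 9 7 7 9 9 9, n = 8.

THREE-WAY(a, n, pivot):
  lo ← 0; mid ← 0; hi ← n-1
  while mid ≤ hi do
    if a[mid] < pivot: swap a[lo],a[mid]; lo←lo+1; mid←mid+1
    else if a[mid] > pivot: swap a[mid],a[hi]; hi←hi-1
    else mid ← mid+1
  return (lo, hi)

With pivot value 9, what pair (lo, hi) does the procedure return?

(3, 7)

lo=0 mid=0 hi=7
9=9: mid=1
7<9: swap(0,1), lo=1 mid=2 ⇒ 7 9 9 7 7 9 9 9
9=9: mid=3
7<9: swap(1,3), lo=2 mid=4 ⇒ 7 7 9 9 7 9 9 9
7<9: swap(2,4), lo=3 mid=5 ⇒ 7 7 7 9 9 9 9 9
9=9: mid=6
9=9: mid=7
9=9: mid=8
done. lo=3 hi=7; a=7 7 7 9 9 9 9 9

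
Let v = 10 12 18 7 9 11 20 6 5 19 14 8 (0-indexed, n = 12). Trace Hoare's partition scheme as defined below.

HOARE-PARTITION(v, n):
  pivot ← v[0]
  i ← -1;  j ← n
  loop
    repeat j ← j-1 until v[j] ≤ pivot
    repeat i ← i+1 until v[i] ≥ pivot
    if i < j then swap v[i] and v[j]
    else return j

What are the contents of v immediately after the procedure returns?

pivot=10
j stops at 11 (8), i stops at 0 (10); swap ⇒ 8 12 18 7 9 11 20 6 5 19 14 10
j stops at 8 (5), i stops at 1 (12); swap ⇒ 8 5 18 7 9 11 20 6 12 19 14 10
j stops at 7 (6), i stops at 2 (18); swap ⇒ 8 5 6 7 9 11 20 18 12 19 14 10
j stops at 4, i stops at 5; i≥j ⇒ return 4. v=8 5 6 7 9 11 20 18 12 19 14 10

8 5 6 7 9 11 20 18 12 19 14 10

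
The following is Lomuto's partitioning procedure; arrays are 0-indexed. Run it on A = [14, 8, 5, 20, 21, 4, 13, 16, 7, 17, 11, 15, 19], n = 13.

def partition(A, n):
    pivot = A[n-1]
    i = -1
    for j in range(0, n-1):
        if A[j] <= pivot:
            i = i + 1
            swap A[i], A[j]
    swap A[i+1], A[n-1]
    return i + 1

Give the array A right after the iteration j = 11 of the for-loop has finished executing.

[14, 8, 5, 4, 13, 16, 7, 17, 11, 15, 21, 20, 19]

pivot=19, i=-1
j=0: 14≤19, i=0, swap(0,0) ⇒ [14, 8, 5, 20, 21, 4, 13, 16, 7, 17, 11, 15, 19]
j=1: 8≤19, i=1, swap(1,1) ⇒ [14, 8, 5, 20, 21, 4, 13, 16, 7, 17, 11, 15, 19]
j=2: 5≤19, i=2, swap(2,2) ⇒ [14, 8, 5, 20, 21, 4, 13, 16, 7, 17, 11, 15, 19]
j=3: 20>19, skip
j=4: 21>19, skip
j=5: 4≤19, i=3, swap(3,5) ⇒ [14, 8, 5, 4, 21, 20, 13, 16, 7, 17, 11, 15, 19]
j=6: 13≤19, i=4, swap(4,6) ⇒ [14, 8, 5, 4, 13, 20, 21, 16, 7, 17, 11, 15, 19]
j=7: 16≤19, i=5, swap(5,7) ⇒ [14, 8, 5, 4, 13, 16, 21, 20, 7, 17, 11, 15, 19]
j=8: 7≤19, i=6, swap(6,8) ⇒ [14, 8, 5, 4, 13, 16, 7, 20, 21, 17, 11, 15, 19]
j=9: 17≤19, i=7, swap(7,9) ⇒ [14, 8, 5, 4, 13, 16, 7, 17, 21, 20, 11, 15, 19]
j=10: 11≤19, i=8, swap(8,10) ⇒ [14, 8, 5, 4, 13, 16, 7, 17, 11, 20, 21, 15, 19]
j=11: 15≤19, i=9, swap(9,11) ⇒ [14, 8, 5, 4, 13, 16, 7, 17, 11, 15, 21, 20, 19]
(after j=11) A = [14, 8, 5, 4, 13, 16, 7, 17, 11, 15, 21, 20, 19]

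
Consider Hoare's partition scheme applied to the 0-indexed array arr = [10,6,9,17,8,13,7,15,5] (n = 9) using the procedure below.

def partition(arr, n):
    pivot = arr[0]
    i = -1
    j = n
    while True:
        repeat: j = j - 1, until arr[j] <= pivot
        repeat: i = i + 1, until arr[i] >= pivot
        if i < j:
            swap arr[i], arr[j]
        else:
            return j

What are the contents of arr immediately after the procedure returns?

pivot=10
j stops at 8 (5), i stops at 0 (10); swap ⇒ [5,6,9,17,8,13,7,15,10]
j stops at 6 (7), i stops at 3 (17); swap ⇒ [5,6,9,7,8,13,17,15,10]
j stops at 4, i stops at 5; i≥j ⇒ return 4. arr=[5,6,9,7,8,13,17,15,10]

[5,6,9,7,8,13,17,15,10]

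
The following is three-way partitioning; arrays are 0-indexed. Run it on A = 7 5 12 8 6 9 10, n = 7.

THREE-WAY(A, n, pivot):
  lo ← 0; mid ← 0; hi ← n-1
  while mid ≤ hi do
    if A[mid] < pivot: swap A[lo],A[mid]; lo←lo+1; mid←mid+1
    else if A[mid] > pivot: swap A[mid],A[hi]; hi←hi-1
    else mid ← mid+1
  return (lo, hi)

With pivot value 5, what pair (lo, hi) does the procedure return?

(0, 0)

lo=0 mid=0 hi=6
7>5: swap(0,6), hi=5 ⇒ 10 5 12 8 6 9 7
10>5: swap(0,5), hi=4 ⇒ 9 5 12 8 6 10 7
9>5: swap(0,4), hi=3 ⇒ 6 5 12 8 9 10 7
6>5: swap(0,3), hi=2 ⇒ 8 5 12 6 9 10 7
8>5: swap(0,2), hi=1 ⇒ 12 5 8 6 9 10 7
12>5: swap(0,1), hi=0 ⇒ 5 12 8 6 9 10 7
5=5: mid=1
done. lo=0 hi=0; A=5 12 8 6 9 10 7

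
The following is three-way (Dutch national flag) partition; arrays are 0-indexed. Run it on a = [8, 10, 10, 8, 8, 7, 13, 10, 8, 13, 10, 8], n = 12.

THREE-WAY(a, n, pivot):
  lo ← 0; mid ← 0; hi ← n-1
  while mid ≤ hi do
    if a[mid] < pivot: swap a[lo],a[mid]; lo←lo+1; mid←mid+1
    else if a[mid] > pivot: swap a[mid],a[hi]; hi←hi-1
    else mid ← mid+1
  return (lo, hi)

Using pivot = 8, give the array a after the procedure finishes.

[7, 8, 8, 8, 8, 8, 10, 13, 13, 10, 10, 10]

pivot = 8; lo=0, mid=0, hi=11
a[mid]=8=8: mid=1
a[mid]=10>8: swap a[1],a[11]; hi=10 → [8, 8, 10, 8, 8, 7, 13, 10, 8, 13, 10, 10]
a[mid]=8=8: mid=2
a[mid]=10>8: swap a[2],a[10]; hi=9 → [8, 8, 10, 8, 8, 7, 13, 10, 8, 13, 10, 10]
a[mid]=10>8: swap a[2],a[9]; hi=8 → [8, 8, 13, 8, 8, 7, 13, 10, 8, 10, 10, 10]
a[mid]=13>8: swap a[2],a[8]; hi=7 → [8, 8, 8, 8, 8, 7, 13, 10, 13, 10, 10, 10]
a[mid]=8=8: mid=3
a[mid]=8=8: mid=4
a[mid]=8=8: mid=5
a[mid]=7<8: swap a[0],a[5]; lo=1,mid=6 → [7, 8, 8, 8, 8, 8, 13, 10, 13, 10, 10, 10]
a[mid]=13>8: swap a[6],a[7]; hi=6 → [7, 8, 8, 8, 8, 8, 10, 13, 13, 10, 10, 10]
a[mid]=10>8: swap a[6],a[6]; hi=5 → [7, 8, 8, 8, 8, 8, 10, 13, 13, 10, 10, 10]
end: lo=1, hi=5; a = [7, 8, 8, 8, 8, 8, 10, 13, 13, 10, 10, 10]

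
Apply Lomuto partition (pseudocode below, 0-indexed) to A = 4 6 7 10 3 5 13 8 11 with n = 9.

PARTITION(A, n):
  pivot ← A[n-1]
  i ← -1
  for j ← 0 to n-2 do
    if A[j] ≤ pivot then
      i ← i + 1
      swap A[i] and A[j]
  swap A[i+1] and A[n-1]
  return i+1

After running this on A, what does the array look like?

pivot=11, i=-1
j=0: 4≤11, i=0, swap(0,0) ⇒ 4 6 7 10 3 5 13 8 11
j=1: 6≤11, i=1, swap(1,1) ⇒ 4 6 7 10 3 5 13 8 11
j=2: 7≤11, i=2, swap(2,2) ⇒ 4 6 7 10 3 5 13 8 11
j=3: 10≤11, i=3, swap(3,3) ⇒ 4 6 7 10 3 5 13 8 11
j=4: 3≤11, i=4, swap(4,4) ⇒ 4 6 7 10 3 5 13 8 11
j=5: 5≤11, i=5, swap(5,5) ⇒ 4 6 7 10 3 5 13 8 11
j=6: 13>11, skip
j=7: 8≤11, i=6, swap(6,7) ⇒ 4 6 7 10 3 5 8 13 11
swap(7,8) ⇒ 4 6 7 10 3 5 8 11 13; return 7

4 6 7 10 3 5 8 11 13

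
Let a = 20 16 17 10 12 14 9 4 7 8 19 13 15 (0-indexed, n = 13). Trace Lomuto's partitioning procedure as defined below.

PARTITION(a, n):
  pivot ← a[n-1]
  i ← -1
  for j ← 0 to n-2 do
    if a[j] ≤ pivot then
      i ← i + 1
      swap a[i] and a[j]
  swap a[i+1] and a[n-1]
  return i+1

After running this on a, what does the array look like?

pivot = a[12] = 15; i = -1
j=0: a[0]=20 > 15 → no swap
j=1: a[1]=16 > 15 → no swap
j=2: a[2]=17 > 15 → no swap
j=3: a[3]=10 ≤ 15 → i=0, swap a[0],a[3] → 10 16 17 20 12 14 9 4 7 8 19 13 15
j=4: a[4]=12 ≤ 15 → i=1, swap a[1],a[4] → 10 12 17 20 16 14 9 4 7 8 19 13 15
j=5: a[5]=14 ≤ 15 → i=2, swap a[2],a[5] → 10 12 14 20 16 17 9 4 7 8 19 13 15
j=6: a[6]=9 ≤ 15 → i=3, swap a[3],a[6] → 10 12 14 9 16 17 20 4 7 8 19 13 15
j=7: a[7]=4 ≤ 15 → i=4, swap a[4],a[7] → 10 12 14 9 4 17 20 16 7 8 19 13 15
j=8: a[8]=7 ≤ 15 → i=5, swap a[5],a[8] → 10 12 14 9 4 7 20 16 17 8 19 13 15
j=9: a[9]=8 ≤ 15 → i=6, swap a[6],a[9] → 10 12 14 9 4 7 8 16 17 20 19 13 15
j=10: a[10]=19 > 15 → no swap
j=11: a[11]=13 ≤ 15 → i=7, swap a[7],a[11] → 10 12 14 9 4 7 8 13 17 20 19 16 15
final swap a[8],a[12] → 10 12 14 9 4 7 8 13 15 20 19 16 17; return 8

10 12 14 9 4 7 8 13 15 20 19 16 17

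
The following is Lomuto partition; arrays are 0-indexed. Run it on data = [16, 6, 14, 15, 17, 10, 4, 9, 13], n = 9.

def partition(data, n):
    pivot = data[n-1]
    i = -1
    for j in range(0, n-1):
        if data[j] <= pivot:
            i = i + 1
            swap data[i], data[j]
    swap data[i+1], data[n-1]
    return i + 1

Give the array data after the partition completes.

[6, 10, 4, 9, 13, 16, 14, 15, 17]

pivot = data[8] = 13; i = -1
j=0: data[0]=16 > 13 → no swap
j=1: data[1]=6 ≤ 13 → i=0, swap data[0],data[1] → [6, 16, 14, 15, 17, 10, 4, 9, 13]
j=2: data[2]=14 > 13 → no swap
j=3: data[3]=15 > 13 → no swap
j=4: data[4]=17 > 13 → no swap
j=5: data[5]=10 ≤ 13 → i=1, swap data[1],data[5] → [6, 10, 14, 15, 17, 16, 4, 9, 13]
j=6: data[6]=4 ≤ 13 → i=2, swap data[2],data[6] → [6, 10, 4, 15, 17, 16, 14, 9, 13]
j=7: data[7]=9 ≤ 13 → i=3, swap data[3],data[7] → [6, 10, 4, 9, 17, 16, 14, 15, 13]
final swap data[4],data[8] → [6, 10, 4, 9, 13, 16, 14, 15, 17]; return 4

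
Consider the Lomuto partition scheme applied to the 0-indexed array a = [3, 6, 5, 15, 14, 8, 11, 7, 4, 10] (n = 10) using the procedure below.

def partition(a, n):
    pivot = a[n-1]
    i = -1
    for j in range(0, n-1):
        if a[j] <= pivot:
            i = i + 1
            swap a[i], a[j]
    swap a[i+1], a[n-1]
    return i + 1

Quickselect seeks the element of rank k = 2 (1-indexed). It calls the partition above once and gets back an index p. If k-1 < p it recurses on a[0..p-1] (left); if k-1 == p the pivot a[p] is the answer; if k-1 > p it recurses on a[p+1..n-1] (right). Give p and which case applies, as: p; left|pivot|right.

pivot = a[9] = 10; i = -1
j=0: a[0]=3 ≤ 10 → i=0, swap a[0],a[0] (no change) → [3, 6, 5, 15, 14, 8, 11, 7, 4, 10]
j=1: a[1]=6 ≤ 10 → i=1, swap a[1],a[1] (no change) → [3, 6, 5, 15, 14, 8, 11, 7, 4, 10]
j=2: a[2]=5 ≤ 10 → i=2, swap a[2],a[2] (no change) → [3, 6, 5, 15, 14, 8, 11, 7, 4, 10]
j=3: a[3]=15 > 10 → no swap
j=4: a[4]=14 > 10 → no swap
j=5: a[5]=8 ≤ 10 → i=3, swap a[3],a[5] → [3, 6, 5, 8, 14, 15, 11, 7, 4, 10]
j=6: a[6]=11 > 10 → no swap
j=7: a[7]=7 ≤ 10 → i=4, swap a[4],a[7] → [3, 6, 5, 8, 7, 15, 11, 14, 4, 10]
j=8: a[8]=4 ≤ 10 → i=5, swap a[5],a[8] → [3, 6, 5, 8, 7, 4, 11, 14, 15, 10]
final swap a[6],a[9] → [3, 6, 5, 8, 7, 4, 10, 14, 15, 11]; return 6
p = 6; k-1 = 1 < 6 ⇒ left

6; left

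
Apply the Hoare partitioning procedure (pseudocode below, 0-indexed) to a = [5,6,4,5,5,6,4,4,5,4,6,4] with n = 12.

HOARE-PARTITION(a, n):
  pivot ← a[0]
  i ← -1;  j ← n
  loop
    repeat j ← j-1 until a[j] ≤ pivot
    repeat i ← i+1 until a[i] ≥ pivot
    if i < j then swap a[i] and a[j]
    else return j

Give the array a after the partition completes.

pivot = a[0] = 5; i = -1, j = 12
j→11 (a[11]=4≤5), i→0 (a[0]=5≥5); i<j, swap → [4,6,4,5,5,6,4,4,5,4,6,5]
j→9 (a[9]=4≤5), i→1 (a[1]=6≥5); i<j, swap → [4,4,4,5,5,6,4,4,5,6,6,5]
j→8 (a[8]=5≤5), i→3 (a[3]=5≥5); i<j, swap → [4,4,4,5,5,6,4,4,5,6,6,5]
j→7 (a[7]=4≤5), i→4 (a[4]=5≥5); i<j, swap → [4,4,4,5,4,6,4,5,5,6,6,5]
j→6 (a[6]=4≤5), i→5 (a[5]=6≥5); i<j, swap → [4,4,4,5,4,4,6,5,5,6,6,5]
j→5, i→6; i≥j, return j=5. a = [4,4,4,5,4,4,6,5,5,6,6,5]

[4,4,4,5,4,4,6,5,5,6,6,5]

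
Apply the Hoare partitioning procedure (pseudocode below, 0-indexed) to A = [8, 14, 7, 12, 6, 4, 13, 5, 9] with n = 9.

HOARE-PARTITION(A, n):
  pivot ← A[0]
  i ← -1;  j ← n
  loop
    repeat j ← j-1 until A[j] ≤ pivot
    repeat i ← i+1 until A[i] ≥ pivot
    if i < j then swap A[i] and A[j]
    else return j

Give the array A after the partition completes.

pivot = A[0] = 8; i = -1, j = 9
j→7 (A[7]=5≤8), i→0 (A[0]=8≥8); i<j, swap → [5, 14, 7, 12, 6, 4, 13, 8, 9]
j→5 (A[5]=4≤8), i→1 (A[1]=14≥8); i<j, swap → [5, 4, 7, 12, 6, 14, 13, 8, 9]
j→4 (A[4]=6≤8), i→3 (A[3]=12≥8); i<j, swap → [5, 4, 7, 6, 12, 14, 13, 8, 9]
j→3, i→4; i≥j, return j=3. A = [5, 4, 7, 6, 12, 14, 13, 8, 9]

[5, 4, 7, 6, 12, 14, 13, 8, 9]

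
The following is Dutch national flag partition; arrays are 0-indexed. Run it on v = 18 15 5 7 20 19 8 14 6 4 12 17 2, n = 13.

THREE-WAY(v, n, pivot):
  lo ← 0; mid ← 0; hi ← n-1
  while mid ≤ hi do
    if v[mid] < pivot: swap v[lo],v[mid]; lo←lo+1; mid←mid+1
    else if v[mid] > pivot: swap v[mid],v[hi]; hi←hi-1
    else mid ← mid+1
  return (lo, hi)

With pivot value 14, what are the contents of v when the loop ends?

2 12 5 7 4 6 8 14 19 20 17 15 18

pivot = 14; lo=0, mid=0, hi=12
v[mid]=18>14: swap v[0],v[12]; hi=11 → 2 15 5 7 20 19 8 14 6 4 12 17 18
v[mid]=2<14: swap v[0],v[0]; lo=1,mid=1 → 2 15 5 7 20 19 8 14 6 4 12 17 18
v[mid]=15>14: swap v[1],v[11]; hi=10 → 2 17 5 7 20 19 8 14 6 4 12 15 18
v[mid]=17>14: swap v[1],v[10]; hi=9 → 2 12 5 7 20 19 8 14 6 4 17 15 18
v[mid]=12<14: swap v[1],v[1]; lo=2,mid=2 → 2 12 5 7 20 19 8 14 6 4 17 15 18
v[mid]=5<14: swap v[2],v[2]; lo=3,mid=3 → 2 12 5 7 20 19 8 14 6 4 17 15 18
v[mid]=7<14: swap v[3],v[3]; lo=4,mid=4 → 2 12 5 7 20 19 8 14 6 4 17 15 18
v[mid]=20>14: swap v[4],v[9]; hi=8 → 2 12 5 7 4 19 8 14 6 20 17 15 18
v[mid]=4<14: swap v[4],v[4]; lo=5,mid=5 → 2 12 5 7 4 19 8 14 6 20 17 15 18
v[mid]=19>14: swap v[5],v[8]; hi=7 → 2 12 5 7 4 6 8 14 19 20 17 15 18
v[mid]=6<14: swap v[5],v[5]; lo=6,mid=6 → 2 12 5 7 4 6 8 14 19 20 17 15 18
v[mid]=8<14: swap v[6],v[6]; lo=7,mid=7 → 2 12 5 7 4 6 8 14 19 20 17 15 18
v[mid]=14=14: mid=8
end: lo=7, hi=7; v = 2 12 5 7 4 6 8 14 19 20 17 15 18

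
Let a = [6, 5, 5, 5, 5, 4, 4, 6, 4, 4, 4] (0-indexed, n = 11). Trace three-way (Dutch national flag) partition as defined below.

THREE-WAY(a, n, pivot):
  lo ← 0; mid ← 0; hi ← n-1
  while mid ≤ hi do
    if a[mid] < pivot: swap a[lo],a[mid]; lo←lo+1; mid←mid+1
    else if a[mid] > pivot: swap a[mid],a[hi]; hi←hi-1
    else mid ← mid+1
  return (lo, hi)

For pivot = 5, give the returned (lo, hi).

lo=0 mid=0 hi=10
6>5: swap(0,10), hi=9 ⇒ [4, 5, 5, 5, 5, 4, 4, 6, 4, 4, 6]
4<5: swap(0,0), lo=1 mid=1 ⇒ [4, 5, 5, 5, 5, 4, 4, 6, 4, 4, 6]
5=5: mid=2
5=5: mid=3
5=5: mid=4
5=5: mid=5
4<5: swap(1,5), lo=2 mid=6 ⇒ [4, 4, 5, 5, 5, 5, 4, 6, 4, 4, 6]
4<5: swap(2,6), lo=3 mid=7 ⇒ [4, 4, 4, 5, 5, 5, 5, 6, 4, 4, 6]
6>5: swap(7,9), hi=8 ⇒ [4, 4, 4, 5, 5, 5, 5, 4, 4, 6, 6]
4<5: swap(3,7), lo=4 mid=8 ⇒ [4, 4, 4, 4, 5, 5, 5, 5, 4, 6, 6]
4<5: swap(4,8), lo=5 mid=9 ⇒ [4, 4, 4, 4, 4, 5, 5, 5, 5, 6, 6]
done. lo=5 hi=8; a=[4, 4, 4, 4, 4, 5, 5, 5, 5, 6, 6]

(5, 8)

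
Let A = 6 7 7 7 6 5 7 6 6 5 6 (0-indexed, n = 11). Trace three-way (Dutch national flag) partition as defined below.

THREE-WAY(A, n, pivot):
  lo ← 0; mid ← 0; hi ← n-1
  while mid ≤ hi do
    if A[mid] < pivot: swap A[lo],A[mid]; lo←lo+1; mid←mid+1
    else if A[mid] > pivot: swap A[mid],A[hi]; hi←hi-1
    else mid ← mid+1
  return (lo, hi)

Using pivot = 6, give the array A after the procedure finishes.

5 5 6 6 6 6 6 7 7 7 7

pivot = 6; lo=0, mid=0, hi=10
A[mid]=6=6: mid=1
A[mid]=7>6: swap A[1],A[10]; hi=9 → 6 6 7 7 6 5 7 6 6 5 7
A[mid]=6=6: mid=2
A[mid]=7>6: swap A[2],A[9]; hi=8 → 6 6 5 7 6 5 7 6 6 7 7
A[mid]=5<6: swap A[0],A[2]; lo=1,mid=3 → 5 6 6 7 6 5 7 6 6 7 7
A[mid]=7>6: swap A[3],A[8]; hi=7 → 5 6 6 6 6 5 7 6 7 7 7
A[mid]=6=6: mid=4
A[mid]=6=6: mid=5
A[mid]=5<6: swap A[1],A[5]; lo=2,mid=6 → 5 5 6 6 6 6 7 6 7 7 7
A[mid]=7>6: swap A[6],A[7]; hi=6 → 5 5 6 6 6 6 6 7 7 7 7
A[mid]=6=6: mid=7
end: lo=2, hi=6; A = 5 5 6 6 6 6 6 7 7 7 7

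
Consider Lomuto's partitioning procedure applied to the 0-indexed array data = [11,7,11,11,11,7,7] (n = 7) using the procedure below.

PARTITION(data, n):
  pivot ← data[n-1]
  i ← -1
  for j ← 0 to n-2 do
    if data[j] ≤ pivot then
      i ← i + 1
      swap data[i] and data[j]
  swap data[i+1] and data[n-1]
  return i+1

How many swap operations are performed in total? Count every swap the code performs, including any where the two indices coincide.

pivot = data[6] = 7; i = -1
j=0: data[0]=11 > 7 → no swap
j=1: data[1]=7 ≤ 7 → i=0, swap data[0],data[1] → [7,11,11,11,11,7,7]
j=2: data[2]=11 > 7 → no swap
j=3: data[3]=11 > 7 → no swap
j=4: data[4]=11 > 7 → no swap
j=5: data[5]=7 ≤ 7 → i=1, swap data[1],data[5] → [7,7,11,11,11,11,7]
final swap data[2],data[6] → [7,7,7,11,11,11,11]; return 2

3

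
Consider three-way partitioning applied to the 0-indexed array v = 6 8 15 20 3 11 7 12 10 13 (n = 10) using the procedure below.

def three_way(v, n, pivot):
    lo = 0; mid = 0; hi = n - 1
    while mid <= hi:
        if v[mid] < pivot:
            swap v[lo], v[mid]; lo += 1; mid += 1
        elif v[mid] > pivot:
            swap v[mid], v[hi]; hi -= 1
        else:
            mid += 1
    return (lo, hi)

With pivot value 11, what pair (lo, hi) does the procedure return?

(5, 5)

pivot = 11; lo=0, mid=0, hi=9
v[mid]=6<11: swap v[0],v[0]; lo=1,mid=1 → 6 8 15 20 3 11 7 12 10 13
v[mid]=8<11: swap v[1],v[1]; lo=2,mid=2 → 6 8 15 20 3 11 7 12 10 13
v[mid]=15>11: swap v[2],v[9]; hi=8 → 6 8 13 20 3 11 7 12 10 15
v[mid]=13>11: swap v[2],v[8]; hi=7 → 6 8 10 20 3 11 7 12 13 15
v[mid]=10<11: swap v[2],v[2]; lo=3,mid=3 → 6 8 10 20 3 11 7 12 13 15
v[mid]=20>11: swap v[3],v[7]; hi=6 → 6 8 10 12 3 11 7 20 13 15
v[mid]=12>11: swap v[3],v[6]; hi=5 → 6 8 10 7 3 11 12 20 13 15
v[mid]=7<11: swap v[3],v[3]; lo=4,mid=4 → 6 8 10 7 3 11 12 20 13 15
v[mid]=3<11: swap v[4],v[4]; lo=5,mid=5 → 6 8 10 7 3 11 12 20 13 15
v[mid]=11=11: mid=6
end: lo=5, hi=5; v = 6 8 10 7 3 11 12 20 13 15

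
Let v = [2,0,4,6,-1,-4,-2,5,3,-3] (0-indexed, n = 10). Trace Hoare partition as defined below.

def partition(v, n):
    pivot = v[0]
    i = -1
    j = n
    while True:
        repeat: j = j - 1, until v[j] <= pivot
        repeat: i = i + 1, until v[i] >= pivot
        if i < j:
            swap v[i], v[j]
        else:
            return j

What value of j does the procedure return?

4

pivot=2
j stops at 9 (-3), i stops at 0 (2); swap ⇒ [-3,0,4,6,-1,-4,-2,5,3,2]
j stops at 6 (-2), i stops at 2 (4); swap ⇒ [-3,0,-2,6,-1,-4,4,5,3,2]
j stops at 5 (-4), i stops at 3 (6); swap ⇒ [-3,0,-2,-4,-1,6,4,5,3,2]
j stops at 4, i stops at 5; i≥j ⇒ return 4. v=[-3,0,-2,-4,-1,6,4,5,3,2]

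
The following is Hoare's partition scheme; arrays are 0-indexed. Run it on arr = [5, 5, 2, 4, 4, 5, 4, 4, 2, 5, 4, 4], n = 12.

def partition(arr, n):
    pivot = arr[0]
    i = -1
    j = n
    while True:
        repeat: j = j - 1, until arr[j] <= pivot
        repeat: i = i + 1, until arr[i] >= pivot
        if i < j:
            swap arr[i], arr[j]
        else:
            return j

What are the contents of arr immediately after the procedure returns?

pivot = arr[0] = 5; i = -1, j = 12
j→11 (arr[11]=4≤5), i→0 (arr[0]=5≥5); i<j, swap → [4, 5, 2, 4, 4, 5, 4, 4, 2, 5, 4, 5]
j→10 (arr[10]=4≤5), i→1 (arr[1]=5≥5); i<j, swap → [4, 4, 2, 4, 4, 5, 4, 4, 2, 5, 5, 5]
j→9 (arr[9]=5≤5), i→5 (arr[5]=5≥5); i<j, swap → [4, 4, 2, 4, 4, 5, 4, 4, 2, 5, 5, 5]
j→8, i→9; i≥j, return j=8. arr = [4, 4, 2, 4, 4, 5, 4, 4, 2, 5, 5, 5]

[4, 4, 2, 4, 4, 5, 4, 4, 2, 5, 5, 5]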